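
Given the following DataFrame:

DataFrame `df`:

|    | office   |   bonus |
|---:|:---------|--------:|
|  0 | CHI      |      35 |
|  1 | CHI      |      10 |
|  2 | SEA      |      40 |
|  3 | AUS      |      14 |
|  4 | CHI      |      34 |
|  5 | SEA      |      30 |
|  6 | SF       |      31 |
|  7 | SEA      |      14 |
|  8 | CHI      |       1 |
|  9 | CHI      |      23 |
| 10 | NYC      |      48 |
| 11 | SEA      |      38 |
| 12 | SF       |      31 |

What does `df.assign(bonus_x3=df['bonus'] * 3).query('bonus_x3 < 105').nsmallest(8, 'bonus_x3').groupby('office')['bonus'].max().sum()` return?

add column bonus_x3 = df['bonus'] * 3:
   office  bonus  bonus_x3
0     CHI     35       105
1     CHI     10        30
2     SEA     40       120
3     AUS     14        42
4     CHI     34       102
5     SEA     30        90
6      SF     31        93
7     SEA     14        42
8     CHI      1         3
9     CHI     23        69
10    NYC     48       144
11    SEA     38       114
12     SF     31        93
filter rows where bonus_x3 < 105:
   office  bonus  bonus_x3
1     CHI     10        30
3     AUS     14        42
4     CHI     34       102
5     SEA     30        90
6      SF     31        93
7     SEA     14        42
8     CHI      1         3
9     CHI     23        69
12     SF     31        93
take 8 rows with smallest bonus_x3:
   office  bonus  bonus_x3
8     CHI      1         3
1     CHI     10        30
3     AUS     14        42
7     SEA     14        42
9     CHI     23        69
5     SEA     30        90
6      SF     31        93
12     SF     31        93
group by office, max of bonus:
office
AUS    14
CHI    23
SEA    30
SF     31
Name: bonus, dtype: int64
The sum of the resulting series is 98.

98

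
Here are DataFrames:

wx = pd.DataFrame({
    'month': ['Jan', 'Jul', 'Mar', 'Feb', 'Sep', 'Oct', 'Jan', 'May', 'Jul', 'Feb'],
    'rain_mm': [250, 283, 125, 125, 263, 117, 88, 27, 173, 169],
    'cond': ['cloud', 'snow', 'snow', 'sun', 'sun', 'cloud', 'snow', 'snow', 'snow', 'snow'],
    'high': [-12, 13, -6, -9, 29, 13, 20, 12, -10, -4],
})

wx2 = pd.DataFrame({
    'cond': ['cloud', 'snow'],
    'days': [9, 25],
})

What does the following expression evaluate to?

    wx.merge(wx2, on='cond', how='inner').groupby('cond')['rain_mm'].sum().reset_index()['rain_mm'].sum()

merge on 'cond' (how='inner') → 8 rows:
  month  rain_mm   cond  high  days
0   Jan      250  cloud   -12     9
1   Jul      283   snow    13    25
2   Mar      125   snow    -6    25
3   Oct      117  cloud    13     9
4   Jan       88   snow    20    25
5   May       27   snow    12    25
6   Jul      173   snow   -10    25
7   Feb      169   snow    -4    25
group by cond, sum of rain_mm:
cond
cloud    367
snow     865
Name: rain_mm, dtype: int64
reset_index():
    cond  rain_mm
0  cloud      367
1   snow      865
Taking the sum of column 'rain_mm' gives 1232.

1232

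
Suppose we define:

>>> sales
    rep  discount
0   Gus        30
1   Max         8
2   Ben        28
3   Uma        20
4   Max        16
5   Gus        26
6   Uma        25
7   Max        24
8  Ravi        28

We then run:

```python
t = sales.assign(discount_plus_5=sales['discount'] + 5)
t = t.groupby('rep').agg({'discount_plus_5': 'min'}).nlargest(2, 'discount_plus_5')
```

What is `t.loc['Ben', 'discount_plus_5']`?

33

add column discount_plus_5 = sales['discount'] + 5:
    rep  discount  discount_plus_5
0   Gus        30               35
1   Max         8               13
2   Ben        28               33
3   Uma        20               25
4   Max        16               21
5   Gus        26               31
6   Uma        25               30
7   Max        24               29
8  Ravi        28               33
group by rep, min of discount_plus_5:
      discount_plus_5
rep                  
Ben                33
Gus                31
Max                13
Ravi               33
Uma                25
take 2 rows with largest discount_plus_5:
      discount_plus_5
rep                  
Ben                33
Ravi               33
Taking the value at row 'Ben', column 'discount_plus_5' gives 33.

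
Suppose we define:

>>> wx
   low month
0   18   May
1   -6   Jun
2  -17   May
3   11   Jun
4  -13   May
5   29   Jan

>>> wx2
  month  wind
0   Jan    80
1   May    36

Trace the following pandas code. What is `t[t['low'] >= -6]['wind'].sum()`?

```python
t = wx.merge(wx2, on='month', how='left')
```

merge on 'month' (how='left') → 6 rows:
   low month  wind
0   18   May  36.0
1   -6   Jun   NaN
2  -17   May  36.0
3   11   Jun   NaN
4  -13   May  36.0
5   29   Jan  80.0
filter rows where low >= -6:
   low month  wind
0   18   May  36.0
1   -6   Jun   NaN
3   11   Jun   NaN
5   29   Jan  80.0
sum of column 'wind' → 116.0

116.0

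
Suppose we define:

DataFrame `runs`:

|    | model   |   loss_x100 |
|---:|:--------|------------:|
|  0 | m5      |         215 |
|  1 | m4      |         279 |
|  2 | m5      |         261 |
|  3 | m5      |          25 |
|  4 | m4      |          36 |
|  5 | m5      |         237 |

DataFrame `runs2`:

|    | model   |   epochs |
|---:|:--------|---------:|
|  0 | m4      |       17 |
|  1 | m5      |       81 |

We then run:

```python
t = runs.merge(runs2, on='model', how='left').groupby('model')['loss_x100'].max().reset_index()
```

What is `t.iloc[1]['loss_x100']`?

merge on 'model' (how='left') → 6 rows:
  model  loss_x100  epochs
0    m5        215      81
1    m4        279      17
2    m5        261      81
3    m5         25      81
4    m4         36      17
5    m5        237      81
group by model, max of loss_x100:
model
m4    279
m5    261
Name: loss_x100, dtype: int64
reset_index():
  model  loss_x100
0    m4        279
1    m5        261
The value at position 1, column 'loss_x100' is 261.

261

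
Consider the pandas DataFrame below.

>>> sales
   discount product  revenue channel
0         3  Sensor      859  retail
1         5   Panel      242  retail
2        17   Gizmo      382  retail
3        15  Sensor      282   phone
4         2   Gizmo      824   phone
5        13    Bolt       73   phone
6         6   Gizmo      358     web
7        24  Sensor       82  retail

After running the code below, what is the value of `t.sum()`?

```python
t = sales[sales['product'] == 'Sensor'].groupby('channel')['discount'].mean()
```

filter rows where product == 'Sensor':
   discount product  revenue channel
0         3  Sensor      859  retail
3        15  Sensor      282   phone
7        24  Sensor       82  retail
group by channel, mean of discount:
channel
phone     15.0
retail    13.5
Name: discount, dtype: float64

28.5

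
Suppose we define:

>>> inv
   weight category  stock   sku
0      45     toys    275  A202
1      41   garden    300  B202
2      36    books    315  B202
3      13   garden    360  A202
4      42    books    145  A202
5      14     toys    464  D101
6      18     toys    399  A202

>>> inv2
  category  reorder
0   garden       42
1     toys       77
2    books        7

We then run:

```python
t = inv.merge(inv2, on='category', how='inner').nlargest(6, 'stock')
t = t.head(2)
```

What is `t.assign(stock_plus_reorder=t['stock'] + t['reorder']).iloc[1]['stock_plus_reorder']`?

476

merge on 'category' (how='inner') → 7 rows:
   weight category  stock   sku  reorder
0      45     toys    275  A202       77
1      41   garden    300  B202       42
2      36    books    315  B202        7
3      13   garden    360  A202       42
4      42    books    145  A202        7
5      14     toys    464  D101       77
6      18     toys    399  A202       77
take 6 rows with largest stock:
   weight category  stock   sku  reorder
5      14     toys    464  D101       77
6      18     toys    399  A202       77
3      13   garden    360  A202       42
2      36    books    315  B202        7
1      41   garden    300  B202       42
0      45     toys    275  A202       77
take first 2 rows:
   weight category  stock   sku  reorder
5      14     toys    464  D101       77
6      18     toys    399  A202       77
add column stock_plus_reorder = t['stock'] + t['reorder']:
   weight category  stock   sku  reorder  stock_plus_reorder
5      14     toys    464  D101       77                 541
6      18     toys    399  A202       77                 476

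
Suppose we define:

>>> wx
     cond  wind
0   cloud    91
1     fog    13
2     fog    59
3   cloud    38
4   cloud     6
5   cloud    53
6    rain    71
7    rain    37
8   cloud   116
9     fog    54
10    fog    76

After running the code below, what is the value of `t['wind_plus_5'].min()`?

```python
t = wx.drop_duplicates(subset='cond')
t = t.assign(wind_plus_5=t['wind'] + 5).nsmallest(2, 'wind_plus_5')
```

18

drop duplicate cond (keep=first):
    cond  wind
0  cloud    91
1    fog    13
6   rain    71
add column wind_plus_5 = t['wind'] + 5:
    cond  wind  wind_plus_5
0  cloud    91           96
1    fog    13           18
6   rain    71           76
take 2 rows with smallest wind_plus_5:
   cond  wind  wind_plus_5
1   fog    13           18
6  rain    71           76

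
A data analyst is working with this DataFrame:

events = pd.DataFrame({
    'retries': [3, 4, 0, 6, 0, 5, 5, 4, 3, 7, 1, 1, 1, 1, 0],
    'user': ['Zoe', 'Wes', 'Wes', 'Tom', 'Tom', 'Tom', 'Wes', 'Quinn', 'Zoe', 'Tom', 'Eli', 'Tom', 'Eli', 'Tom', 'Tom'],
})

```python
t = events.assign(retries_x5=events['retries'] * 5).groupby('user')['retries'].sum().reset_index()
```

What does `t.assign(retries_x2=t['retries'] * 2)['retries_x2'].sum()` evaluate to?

82

add column retries_x5 = events['retries'] * 5:
    retries   user  retries_x5
0         3    Zoe          15
1         4    Wes          20
2         0    Wes           0
3         6    Tom          30
4         0    Tom           0
5         5    Tom          25
6         5    Wes          25
7         4  Quinn          20
8         3    Zoe          15
9         7    Tom          35
10        1    Eli           5
11        1    Tom           5
12        1    Eli           5
13        1    Tom           5
14        0    Tom           0
group by user, sum of retries:
user
Eli       2
Quinn     4
Tom      20
Wes       9
Zoe       6
Name: retries, dtype: int64
reset_index():
    user  retries
0    Eli        2
1  Quinn        4
2    Tom       20
3    Wes        9
4    Zoe        6
add column retries_x2 = t['retries'] * 2:
    user  retries  retries_x2
0    Eli        2           4
1  Quinn        4           8
2    Tom       20          40
3    Wes        9          18
4    Zoe        6          12
Finally, sum of column 'retries_x2' = 82.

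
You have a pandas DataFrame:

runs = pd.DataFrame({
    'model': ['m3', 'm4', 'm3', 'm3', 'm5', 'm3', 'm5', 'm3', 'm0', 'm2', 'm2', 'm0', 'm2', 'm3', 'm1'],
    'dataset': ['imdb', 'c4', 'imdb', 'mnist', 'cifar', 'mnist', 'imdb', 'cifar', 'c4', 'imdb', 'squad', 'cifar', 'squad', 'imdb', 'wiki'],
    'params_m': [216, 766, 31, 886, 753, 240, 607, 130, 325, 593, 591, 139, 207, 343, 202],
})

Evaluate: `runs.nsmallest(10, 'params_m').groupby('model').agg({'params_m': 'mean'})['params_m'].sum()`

take 10 rows with smallest params_m:
   model dataset  params_m
2     m3    imdb        31
7     m3   cifar       130
11    m0   cifar       139
14    m1    wiki       202
12    m2   squad       207
0     m3    imdb       216
5     m3   mnist       240
8     m0      c4       325
13    m3    imdb       343
10    m2   squad       591
group by model, mean of params_m:
       params_m
model          
m0        232.0
m1        202.0
m2        399.0
m3        192.0
Finally, sum of column 'params_m' = 1025.0.

1025.0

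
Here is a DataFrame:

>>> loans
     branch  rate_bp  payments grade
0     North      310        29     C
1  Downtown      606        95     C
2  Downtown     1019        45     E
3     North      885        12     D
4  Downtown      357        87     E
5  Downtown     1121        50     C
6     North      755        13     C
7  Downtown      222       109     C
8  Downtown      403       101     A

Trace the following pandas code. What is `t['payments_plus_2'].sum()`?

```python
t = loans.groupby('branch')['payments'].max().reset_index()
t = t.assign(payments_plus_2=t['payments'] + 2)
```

142

group by branch, max of payments:
branch
Downtown    109
North        29
Name: payments, dtype: int64
reset_index():
     branch  payments
0  Downtown       109
1     North        29
add column payments_plus_2 = t['payments'] + 2:
     branch  payments  payments_plus_2
0  Downtown       109              111
1     North        29               31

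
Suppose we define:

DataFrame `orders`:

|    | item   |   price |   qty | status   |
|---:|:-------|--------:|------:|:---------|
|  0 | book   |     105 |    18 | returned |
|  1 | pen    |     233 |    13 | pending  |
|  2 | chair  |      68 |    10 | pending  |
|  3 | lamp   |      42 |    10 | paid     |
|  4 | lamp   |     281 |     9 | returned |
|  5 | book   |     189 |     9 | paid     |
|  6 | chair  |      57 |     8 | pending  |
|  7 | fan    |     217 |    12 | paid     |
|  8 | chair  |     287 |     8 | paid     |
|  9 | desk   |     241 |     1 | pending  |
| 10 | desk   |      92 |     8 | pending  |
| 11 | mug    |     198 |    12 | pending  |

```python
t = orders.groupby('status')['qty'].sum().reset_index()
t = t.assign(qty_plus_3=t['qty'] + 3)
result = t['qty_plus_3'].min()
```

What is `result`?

group by status, sum of qty:
status
paid        39
pending     52
returned    27
Name: qty, dtype: int64
reset_index():
     status  qty
0      paid   39
1   pending   52
2  returned   27
add column qty_plus_3 = t['qty'] + 3:
     status  qty  qty_plus_3
0      paid   39          42
1   pending   52          55
2  returned   27          30
Finally, min of column 'qty_plus_3' = 30.

30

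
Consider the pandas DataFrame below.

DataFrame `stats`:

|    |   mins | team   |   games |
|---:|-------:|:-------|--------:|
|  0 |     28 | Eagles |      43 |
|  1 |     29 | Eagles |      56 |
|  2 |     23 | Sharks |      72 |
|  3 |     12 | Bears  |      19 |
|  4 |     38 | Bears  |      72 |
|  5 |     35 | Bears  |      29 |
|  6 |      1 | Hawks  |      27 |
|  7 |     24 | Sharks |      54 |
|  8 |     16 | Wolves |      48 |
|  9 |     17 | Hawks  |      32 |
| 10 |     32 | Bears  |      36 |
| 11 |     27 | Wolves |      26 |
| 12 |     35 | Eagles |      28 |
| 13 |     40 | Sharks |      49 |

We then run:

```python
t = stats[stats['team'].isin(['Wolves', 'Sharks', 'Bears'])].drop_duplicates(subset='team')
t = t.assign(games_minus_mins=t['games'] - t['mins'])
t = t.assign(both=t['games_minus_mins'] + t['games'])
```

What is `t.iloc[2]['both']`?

filter rows where team in ['Wolves', 'Sharks', 'Bears']:
    mins    team  games
2     23  Sharks     72
3     12   Bears     19
4     38   Bears     72
5     35   Bears     29
7     24  Sharks     54
8     16  Wolves     48
10    32   Bears     36
11    27  Wolves     26
13    40  Sharks     49
drop duplicate team (keep=first):
   mins    team  games
2    23  Sharks     72
3    12   Bears     19
8    16  Wolves     48
add column games_minus_mins = t['games'] - t['mins']:
   mins    team  games  games_minus_mins
2    23  Sharks     72                49
3    12   Bears     19                 7
8    16  Wolves     48                32
add column both = t['games_minus_mins'] + t['games']:
   mins    team  games  games_minus_mins  both
2    23  Sharks     72                49   121
3    12   Bears     19                 7    26
8    16  Wolves     48                32    80
Finally, value at position 2, column 'both' = 80.

80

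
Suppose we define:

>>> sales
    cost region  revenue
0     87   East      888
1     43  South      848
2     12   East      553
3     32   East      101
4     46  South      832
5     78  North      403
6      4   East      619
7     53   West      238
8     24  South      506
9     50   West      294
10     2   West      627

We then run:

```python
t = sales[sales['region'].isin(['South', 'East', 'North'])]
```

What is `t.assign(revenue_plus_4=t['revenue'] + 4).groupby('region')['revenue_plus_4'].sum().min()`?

407

filter rows where region in ['South', 'East', 'North']:
   cost region  revenue
0    87   East      888
1    43  South      848
2    12   East      553
3    32   East      101
4    46  South      832
5    78  North      403
6     4   East      619
8    24  South      506
add column revenue_plus_4 = t['revenue'] + 4:
   cost region  revenue  revenue_plus_4
0    87   East      888             892
1    43  South      848             852
2    12   East      553             557
3    32   East      101             105
4    46  South      832             836
5    78  North      403             407
6     4   East      619             623
8    24  South      506             510
group by region, sum of revenue_plus_4:
region
East     2177
North     407
South    2198
Name: revenue_plus_4, dtype: int64
Hence 407.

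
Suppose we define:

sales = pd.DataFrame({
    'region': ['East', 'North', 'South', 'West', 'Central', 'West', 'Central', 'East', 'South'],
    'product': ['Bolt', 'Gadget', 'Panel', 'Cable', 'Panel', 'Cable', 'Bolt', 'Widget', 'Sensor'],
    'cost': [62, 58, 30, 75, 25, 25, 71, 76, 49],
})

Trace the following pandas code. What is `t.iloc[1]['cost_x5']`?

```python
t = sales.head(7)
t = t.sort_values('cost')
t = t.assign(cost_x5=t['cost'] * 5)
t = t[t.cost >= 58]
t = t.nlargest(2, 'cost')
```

355

take first 7 rows:
    region product  cost
0     East    Bolt    62
1    North  Gadget    58
2    South   Panel    30
3     West   Cable    75
4  Central   Panel    25
5     West   Cable    25
6  Central    Bolt    71
sort by cost:
    region product  cost
4  Central   Panel    25
5     West   Cable    25
2    South   Panel    30
1    North  Gadget    58
0     East    Bolt    62
6  Central    Bolt    71
3     West   Cable    75
add column cost_x5 = t['cost'] * 5:
    region product  cost  cost_x5
4  Central   Panel    25      125
5     West   Cable    25      125
2    South   Panel    30      150
1    North  Gadget    58      290
0     East    Bolt    62      310
6  Central    Bolt    71      355
3     West   Cable    75      375
filter rows where cost >= 58:
    region product  cost  cost_x5
1    North  Gadget    58      290
0     East    Bolt    62      310
6  Central    Bolt    71      355
3     West   Cable    75      375
take 2 rows with largest cost:
    region product  cost  cost_x5
3     West   Cable    75      375
6  Central    Bolt    71      355
Then the value at position 1, column 'cost_x5': 355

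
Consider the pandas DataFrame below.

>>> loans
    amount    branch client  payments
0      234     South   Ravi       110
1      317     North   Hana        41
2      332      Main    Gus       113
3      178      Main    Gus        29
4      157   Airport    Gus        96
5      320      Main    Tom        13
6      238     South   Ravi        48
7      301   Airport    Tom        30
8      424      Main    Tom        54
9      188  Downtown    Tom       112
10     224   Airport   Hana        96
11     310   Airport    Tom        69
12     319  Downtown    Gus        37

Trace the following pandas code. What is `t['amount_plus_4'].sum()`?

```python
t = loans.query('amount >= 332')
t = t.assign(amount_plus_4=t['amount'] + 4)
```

filter rows where amount >= 332:
   amount branch client  payments
2     332   Main    Gus       113
8     424   Main    Tom        54
add column amount_plus_4 = t['amount'] + 4:
   amount branch client  payments  amount_plus_4
2     332   Main    Gus       113            336
8     424   Main    Tom        54            428
So sum() = 764.

764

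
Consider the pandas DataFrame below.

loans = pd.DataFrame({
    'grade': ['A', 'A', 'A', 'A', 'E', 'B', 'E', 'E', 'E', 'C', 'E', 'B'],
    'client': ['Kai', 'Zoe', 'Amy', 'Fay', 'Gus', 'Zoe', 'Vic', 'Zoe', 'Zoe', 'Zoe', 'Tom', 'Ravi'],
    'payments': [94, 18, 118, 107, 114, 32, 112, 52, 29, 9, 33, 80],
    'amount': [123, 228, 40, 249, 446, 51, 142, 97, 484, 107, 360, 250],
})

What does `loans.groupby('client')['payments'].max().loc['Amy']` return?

group by client, max of payments:
client
Amy     118
Fay     107
Gus     114
Kai      94
Ravi     80
Tom      33
Vic     112
Zoe      52
Name: payments, dtype: int64
Taking the value at index 'Amy' gives 118.

118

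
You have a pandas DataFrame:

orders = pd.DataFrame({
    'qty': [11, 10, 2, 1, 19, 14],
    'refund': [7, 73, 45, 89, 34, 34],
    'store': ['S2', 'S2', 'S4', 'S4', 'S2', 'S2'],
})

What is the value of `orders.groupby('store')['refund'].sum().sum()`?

282

group by store, sum of refund:
store
S2    148
S4    134
Name: refund, dtype: int64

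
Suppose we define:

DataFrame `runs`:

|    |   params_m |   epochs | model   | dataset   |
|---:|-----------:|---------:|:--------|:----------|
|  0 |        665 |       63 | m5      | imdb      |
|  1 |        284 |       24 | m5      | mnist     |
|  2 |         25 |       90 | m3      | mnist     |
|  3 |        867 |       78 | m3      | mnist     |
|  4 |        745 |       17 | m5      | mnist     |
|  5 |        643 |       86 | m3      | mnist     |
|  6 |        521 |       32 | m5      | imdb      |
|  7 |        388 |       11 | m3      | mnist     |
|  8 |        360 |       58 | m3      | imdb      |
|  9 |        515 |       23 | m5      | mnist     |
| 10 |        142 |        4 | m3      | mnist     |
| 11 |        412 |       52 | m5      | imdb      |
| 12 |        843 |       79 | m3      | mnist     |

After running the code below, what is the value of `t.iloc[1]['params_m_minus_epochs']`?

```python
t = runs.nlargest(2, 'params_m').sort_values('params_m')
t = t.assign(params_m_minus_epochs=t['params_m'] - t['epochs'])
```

take 2 rows with largest params_m:
    params_m  epochs model dataset
3        867      78    m3   mnist
12       843      79    m3   mnist
sort by params_m:
    params_m  epochs model dataset
12       843      79    m3   mnist
3        867      78    m3   mnist
add column params_m_minus_epochs = t['params_m'] - t['epochs']:
    params_m  epochs model dataset  params_m_minus_epochs
12       843      79    m3   mnist                    764
3        867      78    m3   mnist                    789
Finally, value at position 1, column 'params_m_minus_epochs' = 789.

789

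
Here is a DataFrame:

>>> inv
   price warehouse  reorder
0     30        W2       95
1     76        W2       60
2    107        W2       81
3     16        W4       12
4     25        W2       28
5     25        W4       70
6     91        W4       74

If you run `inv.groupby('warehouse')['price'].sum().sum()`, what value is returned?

370

group by warehouse, sum of price:
warehouse
W2    238
W4    132
Name: price, dtype: int64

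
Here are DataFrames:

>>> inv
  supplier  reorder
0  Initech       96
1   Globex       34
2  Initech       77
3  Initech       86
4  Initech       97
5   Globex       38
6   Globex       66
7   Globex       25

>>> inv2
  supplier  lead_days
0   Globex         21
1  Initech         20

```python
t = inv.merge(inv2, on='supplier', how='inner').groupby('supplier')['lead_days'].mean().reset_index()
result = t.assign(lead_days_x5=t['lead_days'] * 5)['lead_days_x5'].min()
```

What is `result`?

100.0

merge on 'supplier' (how='inner') → 8 rows:
  supplier  reorder  lead_days
0  Initech       96         20
1   Globex       34         21
2  Initech       77         20
3  Initech       86         20
4  Initech       97         20
5   Globex       38         21
6   Globex       66         21
7   Globex       25         21
group by supplier, mean of lead_days:
supplier
Globex     21.0
Initech    20.0
Name: lead_days, dtype: float64
reset_index():
  supplier  lead_days
0   Globex       21.0
1  Initech       20.0
add column lead_days_x5 = t['lead_days'] * 5:
  supplier  lead_days  lead_days_x5
0   Globex       21.0         105.0
1  Initech       20.0         100.0
Hence 100.0.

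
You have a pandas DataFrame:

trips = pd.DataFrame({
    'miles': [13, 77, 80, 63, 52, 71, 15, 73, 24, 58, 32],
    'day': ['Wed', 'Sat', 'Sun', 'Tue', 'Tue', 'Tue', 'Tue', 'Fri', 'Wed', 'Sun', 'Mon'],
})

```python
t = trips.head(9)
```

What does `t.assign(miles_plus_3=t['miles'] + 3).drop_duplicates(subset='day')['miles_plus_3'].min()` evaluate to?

take first 9 rows:
   miles  day
0     13  Wed
1     77  Sat
2     80  Sun
3     63  Tue
4     52  Tue
5     71  Tue
6     15  Tue
7     73  Fri
8     24  Wed
add column miles_plus_3 = t['miles'] + 3:
   miles  day  miles_plus_3
0     13  Wed            16
1     77  Sat            80
2     80  Sun            83
3     63  Tue            66
4     52  Tue            55
5     71  Tue            74
6     15  Tue            18
7     73  Fri            76
8     24  Wed            27
drop duplicate day (keep=first):
   miles  day  miles_plus_3
0     13  Wed            16
1     77  Sat            80
2     80  Sun            83
3     63  Tue            66
7     73  Fri            76

16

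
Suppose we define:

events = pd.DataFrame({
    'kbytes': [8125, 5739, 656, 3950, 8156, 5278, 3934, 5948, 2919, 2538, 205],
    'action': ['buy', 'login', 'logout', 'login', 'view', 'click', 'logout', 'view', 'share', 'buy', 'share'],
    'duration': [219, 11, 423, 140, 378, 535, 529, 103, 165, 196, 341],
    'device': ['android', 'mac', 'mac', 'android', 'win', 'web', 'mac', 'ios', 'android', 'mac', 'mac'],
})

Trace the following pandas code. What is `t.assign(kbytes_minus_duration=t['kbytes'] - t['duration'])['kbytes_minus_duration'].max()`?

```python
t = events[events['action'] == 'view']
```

filter rows where action == 'view':
   kbytes action  duration device
4    8156   view       378    win
7    5948   view       103    ios
add column kbytes_minus_duration = t['kbytes'] - t['duration']:
   kbytes action  duration device  kbytes_minus_duration
4    8156   view       378    win                   7778
7    5948   view       103    ios                   5845
So max() = 7778.

7778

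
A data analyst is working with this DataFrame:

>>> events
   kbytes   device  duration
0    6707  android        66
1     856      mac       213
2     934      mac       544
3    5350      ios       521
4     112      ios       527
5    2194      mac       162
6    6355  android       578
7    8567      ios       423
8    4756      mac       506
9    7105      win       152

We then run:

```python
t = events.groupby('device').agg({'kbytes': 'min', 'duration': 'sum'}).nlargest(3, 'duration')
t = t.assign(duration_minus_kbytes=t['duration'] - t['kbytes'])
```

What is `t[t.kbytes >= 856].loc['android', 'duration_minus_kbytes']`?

group by device: min(kbytes), sum(duration):
         kbytes  duration
device                   
android    6355       644
ios         112      1471
mac         856      1425
win        7105       152
take 3 rows with largest duration:
         kbytes  duration
device                   
ios         112      1471
mac         856      1425
android    6355       644
add column duration_minus_kbytes = t['duration'] - t['kbytes']:
         kbytes  duration  duration_minus_kbytes
device                                          
ios         112      1471                   1359
mac         856      1425                    569
android    6355       644                  -5711
filter rows where kbytes >= 856:
         kbytes  duration  duration_minus_kbytes
device                                          
mac         856      1425                    569
android    6355       644                  -5711
Finally, value at row 'android', column 'duration_minus_kbytes' = -5711.

-5711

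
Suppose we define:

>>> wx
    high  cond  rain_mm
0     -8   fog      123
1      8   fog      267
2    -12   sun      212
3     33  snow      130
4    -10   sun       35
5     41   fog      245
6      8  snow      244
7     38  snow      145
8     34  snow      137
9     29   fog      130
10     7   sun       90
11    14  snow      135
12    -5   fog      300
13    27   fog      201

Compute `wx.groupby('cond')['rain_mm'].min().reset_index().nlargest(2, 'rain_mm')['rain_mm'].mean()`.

group by cond, min of rain_mm:
cond
fog     123
snow    130
sun      35
Name: rain_mm, dtype: int64
reset_index():
   cond  rain_mm
0   fog      123
1  snow      130
2   sun       35
take 2 rows with largest rain_mm:
   cond  rain_mm
1  snow      130
0   fog      123
Hence 126.5.

126.5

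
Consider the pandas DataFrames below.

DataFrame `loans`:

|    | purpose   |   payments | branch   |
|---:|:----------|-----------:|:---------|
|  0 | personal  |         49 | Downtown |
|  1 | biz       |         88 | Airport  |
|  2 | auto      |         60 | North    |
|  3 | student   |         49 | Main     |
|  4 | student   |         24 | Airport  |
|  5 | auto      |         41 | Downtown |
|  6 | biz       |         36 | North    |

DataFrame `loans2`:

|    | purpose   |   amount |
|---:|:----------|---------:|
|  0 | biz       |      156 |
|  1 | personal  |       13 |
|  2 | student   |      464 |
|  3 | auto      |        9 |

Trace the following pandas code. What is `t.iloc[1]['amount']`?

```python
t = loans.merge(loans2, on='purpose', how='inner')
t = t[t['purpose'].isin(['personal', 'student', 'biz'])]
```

merge on 'purpose' (how='inner') → 7 rows:
    purpose  payments    branch  amount
0  personal        49  Downtown      13
1       biz        88   Airport     156
2      auto        60     North       9
3   student        49      Main     464
4   student        24   Airport     464
5      auto        41  Downtown       9
6       biz        36     North     156
filter rows where purpose in ['personal', 'student', 'biz']:
    purpose  payments    branch  amount
0  personal        49  Downtown      13
1       biz        88   Airport     156
3   student        49      Main     464
4   student        24   Airport     464
6       biz        36     North     156

156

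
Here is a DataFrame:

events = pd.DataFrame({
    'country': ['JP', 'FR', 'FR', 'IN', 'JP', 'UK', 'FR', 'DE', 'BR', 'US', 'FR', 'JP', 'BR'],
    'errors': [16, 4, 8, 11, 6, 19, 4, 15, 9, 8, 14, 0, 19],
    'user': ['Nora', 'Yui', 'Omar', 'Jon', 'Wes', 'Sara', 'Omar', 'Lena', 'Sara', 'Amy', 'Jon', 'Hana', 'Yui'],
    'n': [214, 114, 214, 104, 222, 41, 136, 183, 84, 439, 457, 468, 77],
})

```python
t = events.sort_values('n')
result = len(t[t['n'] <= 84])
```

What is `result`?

3

sort by n:
   country  errors  user    n
5       UK      19  Sara   41
12      BR      19   Yui   77
8       BR       9  Sara   84
3       IN      11   Jon  104
1       FR       4   Yui  114
6       FR       4  Omar  136
7       DE      15  Lena  183
0       JP      16  Nora  214
2       FR       8  Omar  214
4       JP       6   Wes  222
9       US       8   Amy  439
10      FR      14   Jon  457
11      JP       0  Hana  468
filter rows where n <= 84:
   country  errors  user   n
5       UK      19  Sara  41
12      BR      19   Yui  77
8       BR       9  Sara  84
Reading off the number of rows, we get 3.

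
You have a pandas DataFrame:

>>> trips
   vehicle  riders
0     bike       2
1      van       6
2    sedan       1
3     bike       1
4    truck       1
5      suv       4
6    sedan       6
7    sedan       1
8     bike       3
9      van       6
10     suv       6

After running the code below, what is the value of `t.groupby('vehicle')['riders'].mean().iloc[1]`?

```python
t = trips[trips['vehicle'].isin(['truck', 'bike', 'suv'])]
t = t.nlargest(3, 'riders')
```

5.0

filter rows where vehicle in ['truck', 'bike', 'suv']:
   vehicle  riders
0     bike       2
3     bike       1
4    truck       1
5      suv       4
8     bike       3
10     suv       6
take 3 rows with largest riders:
   vehicle  riders
10     suv       6
5      suv       4
8     bike       3
group by vehicle, mean of riders:
vehicle
bike    3.0
suv     5.0
Name: riders, dtype: float64
Finally, value at position 1 = 5.0.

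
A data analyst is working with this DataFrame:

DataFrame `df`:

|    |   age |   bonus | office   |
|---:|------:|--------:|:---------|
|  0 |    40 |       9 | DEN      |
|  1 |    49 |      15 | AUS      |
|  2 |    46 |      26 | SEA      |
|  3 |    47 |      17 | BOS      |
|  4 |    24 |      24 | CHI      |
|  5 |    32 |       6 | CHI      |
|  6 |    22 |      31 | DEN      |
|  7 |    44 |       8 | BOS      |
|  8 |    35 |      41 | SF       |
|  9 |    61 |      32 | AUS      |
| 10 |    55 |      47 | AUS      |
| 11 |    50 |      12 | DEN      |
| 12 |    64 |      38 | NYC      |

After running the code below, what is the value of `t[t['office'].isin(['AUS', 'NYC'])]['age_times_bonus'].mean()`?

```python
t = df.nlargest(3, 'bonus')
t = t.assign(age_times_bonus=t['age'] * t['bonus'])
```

2508.5

take 3 rows with largest bonus:
    age  bonus office
10   55     47    AUS
8    35     41     SF
12   64     38    NYC
add column age_times_bonus = t['age'] * t['bonus']:
    age  bonus office  age_times_bonus
10   55     47    AUS             2585
8    35     41     SF             1435
12   64     38    NYC             2432
filter rows where office in ['AUS', 'NYC']:
    age  bonus office  age_times_bonus
10   55     47    AUS             2585
12   64     38    NYC             2432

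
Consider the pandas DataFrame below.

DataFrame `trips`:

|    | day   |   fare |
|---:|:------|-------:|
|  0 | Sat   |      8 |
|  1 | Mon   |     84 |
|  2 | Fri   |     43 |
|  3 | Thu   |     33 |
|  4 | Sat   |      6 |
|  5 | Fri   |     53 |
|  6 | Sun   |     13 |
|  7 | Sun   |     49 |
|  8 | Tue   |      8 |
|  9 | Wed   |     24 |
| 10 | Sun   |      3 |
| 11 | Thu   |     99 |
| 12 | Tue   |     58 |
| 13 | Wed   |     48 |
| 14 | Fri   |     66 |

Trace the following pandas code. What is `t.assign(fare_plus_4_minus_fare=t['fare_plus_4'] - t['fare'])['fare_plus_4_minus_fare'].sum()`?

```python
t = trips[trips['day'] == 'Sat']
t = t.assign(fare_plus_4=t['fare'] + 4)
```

8

filter rows where day == 'Sat':
   day  fare
0  Sat     8
4  Sat     6
add column fare_plus_4 = t['fare'] + 4:
   day  fare  fare_plus_4
0  Sat     8           12
4  Sat     6           10
add column fare_plus_4_minus_fare = t['fare_plus_4'] - t['fare']:
   day  fare  fare_plus_4  fare_plus_4_minus_fare
0  Sat     8           12                       4
4  Sat     6           10                       4
Taking the sum of column 'fare_plus_4_minus_fare' gives 8.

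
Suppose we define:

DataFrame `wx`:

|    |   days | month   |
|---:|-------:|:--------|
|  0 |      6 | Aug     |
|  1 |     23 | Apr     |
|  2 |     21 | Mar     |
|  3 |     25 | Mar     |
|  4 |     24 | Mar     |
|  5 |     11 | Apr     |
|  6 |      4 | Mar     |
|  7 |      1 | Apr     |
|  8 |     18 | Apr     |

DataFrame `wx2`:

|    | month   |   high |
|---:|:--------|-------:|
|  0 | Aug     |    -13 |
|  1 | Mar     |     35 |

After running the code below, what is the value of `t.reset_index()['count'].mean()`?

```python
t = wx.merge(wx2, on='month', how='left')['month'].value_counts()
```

3.0

merge on 'month' (how='left') → 9 rows:
   days month  high
0     6   Aug -13.0
1    23   Apr   NaN
2    21   Mar  35.0
3    25   Mar  35.0
4    24   Mar  35.0
5    11   Apr   NaN
6     4   Mar  35.0
7     1   Apr   NaN
8    18   Apr   NaN
value_counts of month:
month
Apr    4
Mar    4
Aug    1
Name: count, dtype: int64
reset_index():
  month  count
0   Apr      4
1   Mar      4
2   Aug      1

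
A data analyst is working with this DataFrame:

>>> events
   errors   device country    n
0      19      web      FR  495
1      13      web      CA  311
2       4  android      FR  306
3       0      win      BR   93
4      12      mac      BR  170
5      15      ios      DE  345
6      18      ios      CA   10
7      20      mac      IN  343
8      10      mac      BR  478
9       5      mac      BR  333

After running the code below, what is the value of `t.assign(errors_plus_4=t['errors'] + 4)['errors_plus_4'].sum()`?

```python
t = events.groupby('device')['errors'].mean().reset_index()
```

group by device, mean of errors:
device
android     4.00
ios        16.50
mac        11.75
web        16.00
win         0.00
Name: errors, dtype: float64
reset_index():
    device  errors
0  android    4.00
1      ios   16.50
2      mac   11.75
3      web   16.00
4      win    0.00
add column errors_plus_4 = t['errors'] + 4:
    device  errors  errors_plus_4
0  android    4.00           8.00
1      ios   16.50          20.50
2      mac   11.75          15.75
3      web   16.00          20.00
4      win    0.00           4.00
So sum() = 68.25.

68.25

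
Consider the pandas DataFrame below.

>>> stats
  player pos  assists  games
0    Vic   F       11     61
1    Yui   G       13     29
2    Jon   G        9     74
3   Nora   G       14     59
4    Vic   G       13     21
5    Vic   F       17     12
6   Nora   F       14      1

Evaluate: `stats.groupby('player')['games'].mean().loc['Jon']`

74.0

group by player, mean of games:
player
Jon     74.000000
Nora    30.000000
Vic     31.333333
Yui     29.000000
Name: games, dtype: float64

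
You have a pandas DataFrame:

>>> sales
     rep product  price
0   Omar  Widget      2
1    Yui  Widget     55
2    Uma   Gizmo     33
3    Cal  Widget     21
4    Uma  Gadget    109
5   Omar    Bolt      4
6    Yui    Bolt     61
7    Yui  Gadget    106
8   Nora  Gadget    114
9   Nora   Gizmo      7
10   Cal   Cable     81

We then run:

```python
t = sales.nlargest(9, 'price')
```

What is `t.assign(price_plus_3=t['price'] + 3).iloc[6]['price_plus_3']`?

36

take 9 rows with largest price:
     rep product  price
8   Nora  Gadget    114
4    Uma  Gadget    109
7    Yui  Gadget    106
10   Cal   Cable     81
6    Yui    Bolt     61
1    Yui  Widget     55
2    Uma   Gizmo     33
3    Cal  Widget     21
9   Nora   Gizmo      7
add column price_plus_3 = t['price'] + 3:
     rep product  price  price_plus_3
8   Nora  Gadget    114           117
4    Uma  Gadget    109           112
7    Yui  Gadget    106           109
10   Cal   Cable     81            84
6    Yui    Bolt     61            64
1    Yui  Widget     55            58
2    Uma   Gizmo     33            36
3    Cal  Widget     21            24
9   Nora   Gizmo      7            10
Taking the value at position 6, column 'price_plus_3' gives 36.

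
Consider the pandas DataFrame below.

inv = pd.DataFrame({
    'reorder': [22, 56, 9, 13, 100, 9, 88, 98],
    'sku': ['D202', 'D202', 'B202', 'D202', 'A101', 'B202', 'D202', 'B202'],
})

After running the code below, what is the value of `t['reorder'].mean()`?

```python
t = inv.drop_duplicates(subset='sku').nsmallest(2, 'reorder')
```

15.5

drop duplicate sku (keep=first):
   reorder   sku
0       22  D202
2        9  B202
4      100  A101
take 2 rows with smallest reorder:
   reorder   sku
2        9  B202
0       22  D202
Taking the mean of column 'reorder' gives 15.5.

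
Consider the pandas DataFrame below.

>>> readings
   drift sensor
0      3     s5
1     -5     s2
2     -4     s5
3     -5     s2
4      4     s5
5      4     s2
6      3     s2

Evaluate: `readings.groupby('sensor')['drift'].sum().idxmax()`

group by sensor, sum of drift:
sensor
s2   -3
s5    3
Name: drift, dtype: int64
label with the largest value → s5

s5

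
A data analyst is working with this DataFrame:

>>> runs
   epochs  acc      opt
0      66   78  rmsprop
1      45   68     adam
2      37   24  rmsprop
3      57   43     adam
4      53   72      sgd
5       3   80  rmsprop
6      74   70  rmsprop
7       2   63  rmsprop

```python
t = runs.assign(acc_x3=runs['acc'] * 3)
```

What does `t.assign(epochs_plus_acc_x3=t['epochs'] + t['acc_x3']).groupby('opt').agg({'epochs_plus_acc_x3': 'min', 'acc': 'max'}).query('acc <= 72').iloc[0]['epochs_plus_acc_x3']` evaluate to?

186

add column acc_x3 = runs['acc'] * 3:
   epochs  acc      opt  acc_x3
0      66   78  rmsprop     234
1      45   68     adam     204
2      37   24  rmsprop      72
3      57   43     adam     129
4      53   72      sgd     216
5       3   80  rmsprop     240
6      74   70  rmsprop     210
7       2   63  rmsprop     189
add column epochs_plus_acc_x3 = t['epochs'] + t['acc_x3']:
   epochs  acc      opt  acc_x3  epochs_plus_acc_x3
0      66   78  rmsprop     234                 300
1      45   68     adam     204                 249
2      37   24  rmsprop      72                 109
3      57   43     adam     129                 186
4      53   72      sgd     216                 269
5       3   80  rmsprop     240                 243
6      74   70  rmsprop     210                 284
7       2   63  rmsprop     189                 191
group by opt: min(epochs_plus_acc_x3), max(acc):
         epochs_plus_acc_x3  acc
opt                             
adam                    186   68
rmsprop                 109   80
sgd                     269   72
filter rows where acc <= 72:
      epochs_plus_acc_x3  acc
opt                          
adam                 186   68
sgd                  269   72
Reading off the value at position 0, column 'epochs_plus_acc_x3', we get 186.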